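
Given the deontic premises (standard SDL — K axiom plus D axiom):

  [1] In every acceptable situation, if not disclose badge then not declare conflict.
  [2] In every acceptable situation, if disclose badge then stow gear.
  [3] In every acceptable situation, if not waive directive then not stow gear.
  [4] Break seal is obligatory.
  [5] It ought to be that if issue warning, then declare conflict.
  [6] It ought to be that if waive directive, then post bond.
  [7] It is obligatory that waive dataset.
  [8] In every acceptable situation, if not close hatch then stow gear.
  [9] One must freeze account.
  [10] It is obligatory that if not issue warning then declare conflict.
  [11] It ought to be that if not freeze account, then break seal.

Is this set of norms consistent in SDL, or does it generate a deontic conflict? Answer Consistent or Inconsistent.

Consistent

Premise 11 is O(¬freeze_account → break_seal); even if O(break_seal) held, inferring O(¬freeze_account) would be affirming the consequent — invalid.
So O(¬freeze_account) is not derivable, and the apparent clash with O(freeze_account) does not arise.
A world satisfying every obligation exists (e.g. break_seal=true, close_hatch=false, declare_conflict=true, disclose_badge=true, freeze_account=true, issue_warning=false, post_bond=true, stow_gear=true, waive_dataset=true, waive_directive=true); no atom is both obligatory and forbidden, so the set is consistent.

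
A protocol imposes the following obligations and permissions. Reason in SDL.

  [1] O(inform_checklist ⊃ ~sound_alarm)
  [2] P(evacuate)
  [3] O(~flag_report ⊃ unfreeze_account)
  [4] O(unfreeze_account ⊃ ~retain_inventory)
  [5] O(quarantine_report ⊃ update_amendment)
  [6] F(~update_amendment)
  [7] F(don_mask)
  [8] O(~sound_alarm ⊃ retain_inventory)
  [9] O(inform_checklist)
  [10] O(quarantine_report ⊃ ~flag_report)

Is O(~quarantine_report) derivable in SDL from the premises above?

From premise 9 we have O(inform_checklist).
With premise 1, O(inform_checklist ⊃ ~sound_alarm), the K-axiom yields O(~sound_alarm).
With premise 8, O(~sound_alarm ⊃ retain_inventory), the K-axiom yields O(retain_inventory).
The contrapositive of premise 4 (O(unfreeze_account ⊃ ~retain_inventory)) is O(retain_inventory ⊃ ~unfreeze_account), and O(retain_inventory) is already established, so O(~unfreeze_account).
Premise 3 is O(~flag_report ⊃ unfreeze_account); contrapositively O(~unfreeze_account ⊃ flag_report). Since O(~unfreeze_account) holds, K gives O(flag_report).
The contrapositive of premise 10 (O(quarantine_report ⊃ ~flag_report)) is O(flag_report ⊃ ~quarantine_report), and O(flag_report) is already established, so O(~quarantine_report).
Premises 2, 5, 6, 7 do not contribute to this derivation.
So O(~quarantine_report) follows.

Yes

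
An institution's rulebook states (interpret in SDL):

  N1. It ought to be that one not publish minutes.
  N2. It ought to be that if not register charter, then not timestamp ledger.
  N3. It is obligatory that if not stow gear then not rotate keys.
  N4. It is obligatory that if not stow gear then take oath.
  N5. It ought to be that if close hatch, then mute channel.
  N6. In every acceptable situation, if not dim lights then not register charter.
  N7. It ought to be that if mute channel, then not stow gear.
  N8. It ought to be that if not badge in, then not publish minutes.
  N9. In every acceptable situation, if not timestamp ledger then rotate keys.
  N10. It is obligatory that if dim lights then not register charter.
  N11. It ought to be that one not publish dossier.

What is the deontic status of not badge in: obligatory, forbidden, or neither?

Premise 8 is O(¬badge_in → ¬publish_minutes); even if O(¬publish_minutes) held, inferring O(¬badge_in) would be affirming the consequent — invalid.
No premise or chain of K-axiom applications forces O(¬badge_in), and none forces O(badge_in). So ¬badge_in is neither obligatory nor forbidden under these norms.

Neither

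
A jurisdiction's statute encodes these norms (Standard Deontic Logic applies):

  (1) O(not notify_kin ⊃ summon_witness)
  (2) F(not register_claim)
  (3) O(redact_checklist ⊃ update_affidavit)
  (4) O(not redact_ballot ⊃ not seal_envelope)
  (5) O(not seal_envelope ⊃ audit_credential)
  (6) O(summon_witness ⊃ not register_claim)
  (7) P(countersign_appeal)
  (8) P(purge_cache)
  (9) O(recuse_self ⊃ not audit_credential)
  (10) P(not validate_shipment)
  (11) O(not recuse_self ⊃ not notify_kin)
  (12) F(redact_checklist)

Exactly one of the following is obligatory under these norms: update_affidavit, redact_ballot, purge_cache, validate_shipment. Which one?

redact_ballot

F(not register_claim) at premise 2 means O(register_claim).
Premise 6, O(summon_witness ⊃ not register_claim), contraposes to O(register_claim ⊃ not summon_witness); with O(register_claim) we get O(not summon_witness).
The contrapositive of premise 1 (O(not notify_kin ⊃ summon_witness)) is O(not summon_witness ⊃ notify_kin), and O(not summon_witness) is already established, so O(notify_kin).
The contrapositive of premise 11 (O(not recuse_self ⊃ not notify_kin)) is O(notify_kin ⊃ recuse_self), and O(notify_kin) is already established, so O(recuse_self).
From O(recuse_self) and premise 9, O(recuse_self ⊃ not audit_credential), we obtain O(not audit_credential).
The contrapositive of premise 5 (O(not seal_envelope ⊃ audit_credential)) is O(not audit_credential ⊃ seal_envelope), and O(not audit_credential) is already established, so O(seal_envelope).
Premise 4 is O(not redact_ballot ⊃ not seal_envelope); contrapositively O(seal_envelope ⊃ redact_ballot). Since O(seal_envelope) holds, K gives O(redact_ballot).
So O(redact_ballot) holds — redact_ballot is obligatory. None of the other listed options is made obligatory by any chain of premises.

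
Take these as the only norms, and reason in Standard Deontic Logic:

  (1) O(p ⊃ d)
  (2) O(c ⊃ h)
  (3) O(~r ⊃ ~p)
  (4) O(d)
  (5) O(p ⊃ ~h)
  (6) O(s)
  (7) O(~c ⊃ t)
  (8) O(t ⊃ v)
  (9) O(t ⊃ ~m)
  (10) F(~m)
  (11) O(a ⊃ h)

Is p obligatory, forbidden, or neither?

Premise 10, F(~m), is equivalent to O(m).
The contrapositive of premise 9 (O(t ⊃ ~m)) is O(m ⊃ ~t), and O(m) is already established, so O(~t).
Premise 7 is O(~c ⊃ t); contrapositively O(~t ⊃ c). Since O(~t) holds, K gives O(c).
Applying K to premise 2 (O(c ⊃ h)) and O(c) yields O(h).
Premise 5 is O(p ⊃ ~h); contrapositively O(h ⊃ ~p). Since O(h) holds, K gives O(~p).
Premises 1, 3, 4, 6, 8, 11 do not contribute to this derivation.
Thus O(~p), which is F(p): p is forbidden.

Forbidden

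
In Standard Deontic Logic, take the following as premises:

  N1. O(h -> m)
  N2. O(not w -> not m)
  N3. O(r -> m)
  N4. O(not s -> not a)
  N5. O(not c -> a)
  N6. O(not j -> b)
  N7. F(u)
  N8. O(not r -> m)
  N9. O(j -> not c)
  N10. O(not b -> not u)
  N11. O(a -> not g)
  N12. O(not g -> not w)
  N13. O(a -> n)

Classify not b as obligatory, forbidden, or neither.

Forbidden

By case analysis on r: premise 3 gives O(r -> m) and premise 8 gives O(not r -> m), so O(m) either way.
The contrapositive of premise 2 (O(not w -> not m)) is O(m -> w), and O(m) is already established, so O(w).
Premise 12 is O(not g -> not w); contrapositively O(w -> g). Since O(w) holds, K gives O(g).
Premise 11, O(a -> not g), contraposes to O(g -> not a); with O(g) we get O(not a).
The contrapositive of premise 5 (O(not c -> a)) is O(not a -> c), and O(not a) is already established, so O(c).
Premise 9 is O(j -> not c); contrapositively O(c -> not j). Since O(c) holds, K gives O(not j).
From O(not j) and premise 6, O(not j -> b), we obtain O(b).
Premises 1, 4, 7, 10, 13 do not contribute to this derivation.
Thus O(b), which is F(not b): not b is forbidden.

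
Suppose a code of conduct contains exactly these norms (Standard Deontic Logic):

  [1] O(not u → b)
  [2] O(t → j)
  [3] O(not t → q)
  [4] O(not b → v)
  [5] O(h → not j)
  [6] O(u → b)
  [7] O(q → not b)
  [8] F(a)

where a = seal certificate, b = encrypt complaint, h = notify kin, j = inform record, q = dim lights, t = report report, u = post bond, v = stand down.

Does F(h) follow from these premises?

Yes

Premises 6 and 1 cover both cases: O(u → b) and O(not u → b). Since u ∨ not u is a tautology, O(b) follows.
Premise 7, O(q → not b), contraposes to O(b → not q); with O(b) we get O(not q).
Premise 3 is O(not t → q); contrapositively O(not q → t). Since O(not q) holds, K gives O(t).
Applying K to premise 2 (O(t → j)) and O(t) yields O(j).
Premise 5 is O(h → not j); contrapositively O(j → not h). Since O(j) holds, K gives O(not h).
Premises 4, 8 do not contribute to this derivation.
So O(not h) holds, i.e. F(h). The claim follows.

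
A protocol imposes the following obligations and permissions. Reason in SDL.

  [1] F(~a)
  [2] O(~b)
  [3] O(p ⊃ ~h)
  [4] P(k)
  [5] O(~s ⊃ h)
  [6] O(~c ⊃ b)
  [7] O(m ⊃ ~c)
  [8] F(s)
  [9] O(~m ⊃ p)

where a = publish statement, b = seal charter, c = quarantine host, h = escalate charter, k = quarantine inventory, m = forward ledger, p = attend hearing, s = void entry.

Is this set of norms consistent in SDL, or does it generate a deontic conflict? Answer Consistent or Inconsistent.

Inconsistent

Premise 8, F(s), is equivalent to O(~s).
Premise 5 is O(~s ⊃ h); since O(~s), deontic closure gives O(h).
The contrapositive of premise 3 (O(p ⊃ ~h)) is O(h ⊃ ~p), and O(h) is already established, so O(~p).
Premise 9 is O(~m ⊃ p); contrapositively O(~p ⊃ m). Since O(~p) holds, K gives O(m).
With premise 7, O(m ⊃ ~c), the K-axiom yields O(~c).
From O(~c) and premise 6, O(~c ⊃ b), we obtain O(b).
Yet premise 2 states O(~b).
We now have both O(b) and O(~b) — b is simultaneously obligatory and forbidden, violating the D-axiom.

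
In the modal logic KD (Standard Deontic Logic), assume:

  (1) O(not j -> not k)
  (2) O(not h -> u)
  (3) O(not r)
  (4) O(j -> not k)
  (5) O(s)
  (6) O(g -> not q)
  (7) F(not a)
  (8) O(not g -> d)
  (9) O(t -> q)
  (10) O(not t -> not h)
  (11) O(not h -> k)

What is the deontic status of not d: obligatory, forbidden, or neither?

Premises 4 and 1 cover both cases: O(j -> not k) and O(not j -> not k). Since j ∨ not j is a tautology, O(not k) follows.
The contrapositive of premise 11 (O(not h -> k)) is O(not k -> h), and O(not k) is already established, so O(h).
Premise 10 is O(not t -> not h); contrapositively O(h -> t). Since O(h) holds, K gives O(t).
Applying K to premise 9 (O(t -> q)) and O(t) yields O(q).
The contrapositive of premise 6 (O(g -> not q)) is O(q -> not g), and O(q) is already established, so O(not g).
From O(not g) and premise 8, O(not g -> d), we obtain O(d).
Premises 2, 3, 5, 7 do not contribute to this derivation.
Thus O(d), which is F(not d): not d is forbidden.

Forbidden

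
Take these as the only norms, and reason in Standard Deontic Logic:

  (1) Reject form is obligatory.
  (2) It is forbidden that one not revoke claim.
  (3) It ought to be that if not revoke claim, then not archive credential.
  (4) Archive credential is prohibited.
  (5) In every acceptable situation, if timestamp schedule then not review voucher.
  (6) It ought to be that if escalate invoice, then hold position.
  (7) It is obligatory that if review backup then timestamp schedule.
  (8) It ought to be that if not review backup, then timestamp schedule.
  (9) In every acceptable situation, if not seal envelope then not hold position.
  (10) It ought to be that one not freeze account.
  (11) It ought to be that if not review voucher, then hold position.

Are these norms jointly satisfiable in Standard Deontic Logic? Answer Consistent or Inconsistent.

Premise 3 is O(¬revoke_claim → ¬archive_credential); even if O(¬archive_credential) held, inferring O(¬revoke_claim) would be affirming the consequent — invalid.
So O(¬revoke_claim) is not derivable, and the apparent clash with O(revoke_claim) does not arise.
A world satisfying every obligation exists (e.g. archive_credential=false, escalate_invoice=false, freeze_account=false, hold_position=true, reject_form=true, review_backup=false, review_voucher=false, revoke_claim=true, seal_envelope=true, timestamp_schedule=true); no atom is both obligatory and forbidden, so the set is consistent.

Consistent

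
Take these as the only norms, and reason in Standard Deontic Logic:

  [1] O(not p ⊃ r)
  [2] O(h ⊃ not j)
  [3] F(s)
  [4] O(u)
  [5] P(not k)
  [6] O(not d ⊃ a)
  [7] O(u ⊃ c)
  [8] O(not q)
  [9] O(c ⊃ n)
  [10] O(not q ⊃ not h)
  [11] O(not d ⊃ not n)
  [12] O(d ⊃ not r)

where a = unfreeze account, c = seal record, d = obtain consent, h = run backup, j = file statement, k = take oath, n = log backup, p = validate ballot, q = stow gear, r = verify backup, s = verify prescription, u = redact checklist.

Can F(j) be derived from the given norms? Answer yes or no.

Premise 2 is O(h ⊃ not j), but O(h) is not derivable from the premises, so it does not yield O(not j).
No other premise forces O(not j). An ideal world satisfying every premise can still have j true, so F(j) is not derivable.

No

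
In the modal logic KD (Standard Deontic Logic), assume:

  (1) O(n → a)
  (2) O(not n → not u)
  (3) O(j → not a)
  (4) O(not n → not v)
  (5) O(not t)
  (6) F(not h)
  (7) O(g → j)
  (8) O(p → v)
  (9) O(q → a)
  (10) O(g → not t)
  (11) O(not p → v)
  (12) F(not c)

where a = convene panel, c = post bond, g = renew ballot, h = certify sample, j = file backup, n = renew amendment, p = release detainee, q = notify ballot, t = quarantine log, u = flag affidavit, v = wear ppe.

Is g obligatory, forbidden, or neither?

Forbidden

Premises 11 and 8 are O(not p → v) and O(p → v); every ideal world satisfies not p or p, so in either case v holds — hence O(v).
Premise 4, O(not n → not v), contraposes to O(v → n); with O(v) we get O(n).
From O(n) and premise 1, O(n → a), we obtain O(a).
Premise 3, O(j → not a), contraposes to O(a → not j); with O(a) we get O(not j).
Premise 7 is O(g → j); contrapositively O(not j → not g). Since O(not j) holds, K gives O(not g).
Premises 2, 5, 6, 9, 10, 12 do not contribute to this derivation.
Thus O(not g), which is F(g): g is forbidden.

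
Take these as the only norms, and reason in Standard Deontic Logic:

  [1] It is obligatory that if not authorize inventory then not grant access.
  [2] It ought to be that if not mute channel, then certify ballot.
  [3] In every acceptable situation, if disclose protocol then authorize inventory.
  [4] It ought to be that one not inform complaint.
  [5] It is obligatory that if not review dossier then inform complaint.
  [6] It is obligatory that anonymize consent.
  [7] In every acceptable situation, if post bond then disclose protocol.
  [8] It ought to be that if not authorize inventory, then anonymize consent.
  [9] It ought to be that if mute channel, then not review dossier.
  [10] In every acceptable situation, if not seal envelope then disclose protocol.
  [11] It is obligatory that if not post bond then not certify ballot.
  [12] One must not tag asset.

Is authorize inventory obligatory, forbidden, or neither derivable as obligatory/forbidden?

Premise 4 gives O(¬inform_complaint).
The contrapositive of premise 5 (O(¬review_dossier → inform_complaint)) is O(¬inform_complaint → review_dossier), and O(¬inform_complaint) is already established, so O(review_dossier).
The contrapositive of premise 9 (O(mute_channel → ¬review_dossier)) is O(review_dossier → ¬mute_channel), and O(review_dossier) is already established, so O(¬mute_channel).
From O(¬mute_channel) and premise 2, O(¬mute_channel → certify_ballot), we obtain O(certify_ballot).
Premise 11, O(¬post_bond → ¬certify_ballot), contraposes to O(certify_ballot → post_bond); with O(certify_ballot) we get O(post_bond).
Premise 7 is O(post_bond → disclose_protocol); since O(post_bond), deontic closure gives O(disclose_protocol).
Premise 3 is O(disclose_protocol → authorize_inventory); since O(disclose_protocol), deontic closure gives O(authorize_inventory).
Premises 1, 6, 8, 10, 12 do not contribute to this derivation.
Hence authorize_inventory is obligatory.

Obligatory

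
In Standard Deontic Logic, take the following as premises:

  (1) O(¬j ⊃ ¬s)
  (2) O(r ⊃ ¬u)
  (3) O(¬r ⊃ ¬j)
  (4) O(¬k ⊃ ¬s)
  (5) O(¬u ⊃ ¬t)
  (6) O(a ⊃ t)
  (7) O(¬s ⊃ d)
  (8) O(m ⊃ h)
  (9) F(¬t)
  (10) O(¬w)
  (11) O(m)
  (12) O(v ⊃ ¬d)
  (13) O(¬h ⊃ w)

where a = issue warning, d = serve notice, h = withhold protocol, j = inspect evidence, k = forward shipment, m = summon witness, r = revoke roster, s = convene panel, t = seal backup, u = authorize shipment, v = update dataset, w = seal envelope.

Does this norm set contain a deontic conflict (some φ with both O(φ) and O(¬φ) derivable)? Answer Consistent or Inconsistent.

Consistent

Premise 13 is O(¬h ⊃ w), but O(¬h) is not derivable from the premises, so it does not yield O(w).
So O(w) is not derivable, and the apparent clash with O(¬w) does not arise.
A world satisfying every obligation exists (e.g. a=false, d=true, h=true, j=false, k=false, m=true, r=false, s=false, t=true, u=true, v=false, w=false); no atom is both obligatory and forbidden, so the set is consistent.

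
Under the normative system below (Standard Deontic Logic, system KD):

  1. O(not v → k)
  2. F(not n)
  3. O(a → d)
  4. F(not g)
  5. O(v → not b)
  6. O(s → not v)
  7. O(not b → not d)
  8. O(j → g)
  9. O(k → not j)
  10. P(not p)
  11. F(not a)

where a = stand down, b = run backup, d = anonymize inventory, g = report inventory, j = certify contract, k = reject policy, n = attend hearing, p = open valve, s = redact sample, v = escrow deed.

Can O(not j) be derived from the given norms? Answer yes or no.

Premise 11 is F(not a), i.e. O(a).
Premise 3 is O(a → d); since O(a), deontic closure gives O(d).
Premise 7, O(not b → not d), contraposes to O(d → b); with O(d) we get O(b).
The contrapositive of premise 5 (O(v → not b)) is O(b → not v), and O(b) is already established, so O(not v).
Premise 1 is O(not v → k); since O(not v), deontic closure gives O(k).
From O(k) and premise 9, O(k → not j), we obtain O(not j).
Premises 2, 4, 6, 8, 10 do not contribute to this derivation.
So O(not j) follows.

Yes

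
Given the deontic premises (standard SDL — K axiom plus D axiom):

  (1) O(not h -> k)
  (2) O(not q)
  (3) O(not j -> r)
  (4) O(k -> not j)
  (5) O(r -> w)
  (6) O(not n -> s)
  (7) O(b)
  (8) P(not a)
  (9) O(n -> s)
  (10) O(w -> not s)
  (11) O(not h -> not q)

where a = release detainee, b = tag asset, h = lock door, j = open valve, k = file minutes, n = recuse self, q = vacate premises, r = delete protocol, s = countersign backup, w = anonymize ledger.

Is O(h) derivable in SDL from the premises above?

Yes

Premises 9 and 6 are O(n -> s) and O(not n -> s); every ideal world satisfies n or not n, so in either case s holds — hence O(s).
The contrapositive of premise 10 (O(w -> not s)) is O(s -> not w), and O(s) is already established, so O(not w).
The contrapositive of premise 5 (O(r -> w)) is O(not w -> not r), and O(not w) is already established, so O(not r).
Premise 3 is O(not j -> r); contrapositively O(not r -> j). Since O(not r) holds, K gives O(j).
Premise 4, O(k -> not j), contraposes to O(j -> not k); with O(j) we get O(not k).
Premise 1, O(not h -> k), contraposes to O(not k -> h); with O(not k) we get O(h).
Premises 2, 7, 8, 11 do not contribute to this derivation.
So O(h) follows.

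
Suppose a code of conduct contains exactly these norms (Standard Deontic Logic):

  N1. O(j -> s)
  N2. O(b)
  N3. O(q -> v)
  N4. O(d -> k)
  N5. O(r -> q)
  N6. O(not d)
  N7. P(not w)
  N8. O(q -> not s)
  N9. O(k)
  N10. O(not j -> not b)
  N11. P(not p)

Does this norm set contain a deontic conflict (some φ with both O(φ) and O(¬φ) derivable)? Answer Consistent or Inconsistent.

Premise 4 is O(d -> k); even if O(k) held, inferring O(d) would be affirming the consequent — invalid.
So O(d) is not derivable, and the apparent clash with O(not d) does not arise.
A world satisfying every obligation exists (e.g. b=true, d=false, j=true, k=true, p=false, q=false, r=false, s=true, v=false, w=false); no atom is both obligatory and forbidden, so the set is consistent.

Consistent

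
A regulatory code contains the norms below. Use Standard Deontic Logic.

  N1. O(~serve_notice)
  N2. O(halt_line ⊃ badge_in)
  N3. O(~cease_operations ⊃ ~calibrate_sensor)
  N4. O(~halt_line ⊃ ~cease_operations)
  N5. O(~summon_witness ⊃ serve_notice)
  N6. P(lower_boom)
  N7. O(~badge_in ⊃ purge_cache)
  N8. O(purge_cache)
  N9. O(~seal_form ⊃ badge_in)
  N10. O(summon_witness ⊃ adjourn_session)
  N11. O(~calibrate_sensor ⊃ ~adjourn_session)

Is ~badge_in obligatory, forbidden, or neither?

Forbidden

Premise 1 gives O(~serve_notice).
The contrapositive of premise 5 (O(~summon_witness ⊃ serve_notice)) is O(~serve_notice ⊃ summon_witness), and O(~serve_notice) is already established, so O(summon_witness).
Premise 10 is O(summon_witness ⊃ adjourn_session); since O(summon_witness), deontic closure gives O(adjourn_session).
The contrapositive of premise 11 (O(~calibrate_sensor ⊃ ~adjourn_session)) is O(adjourn_session ⊃ calibrate_sensor), and O(adjourn_session) is already established, so O(calibrate_sensor).
The contrapositive of premise 3 (O(~cease_operations ⊃ ~calibrate_sensor)) is O(calibrate_sensor ⊃ cease_operations), and O(calibrate_sensor) is already established, so O(cease_operations).
Premise 4, O(~halt_line ⊃ ~cease_operations), contraposes to O(cease_operations ⊃ halt_line); with O(cease_operations) we get O(halt_line).
From O(halt_line) and premise 2, O(halt_line ⊃ badge_in), we obtain O(badge_in).
Premises 6, 7, 8, 9 do not contribute to this derivation.
Thus O(badge_in), which is F(~badge_in): ~badge_in is forbidden.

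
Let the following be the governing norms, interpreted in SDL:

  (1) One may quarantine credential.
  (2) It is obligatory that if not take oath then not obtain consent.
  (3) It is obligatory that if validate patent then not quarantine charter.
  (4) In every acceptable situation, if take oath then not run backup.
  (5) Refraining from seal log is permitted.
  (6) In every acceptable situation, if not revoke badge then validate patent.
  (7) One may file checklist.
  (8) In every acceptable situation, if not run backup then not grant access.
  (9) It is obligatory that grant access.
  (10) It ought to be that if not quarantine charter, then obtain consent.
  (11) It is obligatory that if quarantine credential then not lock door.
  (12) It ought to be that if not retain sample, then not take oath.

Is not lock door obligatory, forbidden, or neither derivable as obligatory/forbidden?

Premise 11 is O(quarantine_credential → ¬lock_door), but O(quarantine_credential) is not derivable from the premises (the permission P(quarantine_credential) asserts only ¬O(¬quarantine_credential), not O(quarantine_credential)), so it does not yield O(¬lock_door).
No premise or chain of K-axiom applications forces O(¬lock_door), and none forces O(lock_door). So ¬lock_door is neither obligatory nor forbidden under these norms.

Neither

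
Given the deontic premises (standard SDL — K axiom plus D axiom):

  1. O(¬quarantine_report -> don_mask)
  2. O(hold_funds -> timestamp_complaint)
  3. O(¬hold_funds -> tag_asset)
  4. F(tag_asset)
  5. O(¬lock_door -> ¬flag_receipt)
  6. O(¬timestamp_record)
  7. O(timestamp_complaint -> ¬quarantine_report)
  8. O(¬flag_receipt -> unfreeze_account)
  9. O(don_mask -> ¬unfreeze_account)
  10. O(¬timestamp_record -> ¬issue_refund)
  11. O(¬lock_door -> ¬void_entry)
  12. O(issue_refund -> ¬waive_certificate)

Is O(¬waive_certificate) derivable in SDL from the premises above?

Premise 12 is O(issue_refund -> ¬waive_certificate), but O(issue_refund) is not derivable from the premises, so it does not yield O(¬waive_certificate).
No other premise forces O(¬waive_certificate). An ideal world satisfying every premise can still have ¬waive_certificate false, so O(¬waive_certificate) is not derivable.

No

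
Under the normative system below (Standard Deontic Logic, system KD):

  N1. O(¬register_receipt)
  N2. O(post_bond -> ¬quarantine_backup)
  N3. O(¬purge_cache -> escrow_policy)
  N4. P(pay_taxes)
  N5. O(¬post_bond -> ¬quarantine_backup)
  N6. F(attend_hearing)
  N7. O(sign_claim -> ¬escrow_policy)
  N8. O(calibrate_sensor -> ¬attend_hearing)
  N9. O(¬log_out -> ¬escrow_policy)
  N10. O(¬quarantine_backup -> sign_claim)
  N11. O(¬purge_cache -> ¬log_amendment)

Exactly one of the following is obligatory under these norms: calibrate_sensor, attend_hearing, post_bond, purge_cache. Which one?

By case analysis on ¬post_bond: premise 5 gives O(¬post_bond -> ¬quarantine_backup) and premise 2 gives O(post_bond -> ¬quarantine_backup), so O(¬quarantine_backup) either way.
Applying K to premise 10 (O(¬quarantine_backup -> sign_claim)) and O(¬quarantine_backup) yields O(sign_claim).
Applying K to premise 7 (O(sign_claim -> ¬escrow_policy)) and O(sign_claim) yields O(¬escrow_policy).
Premise 3, O(¬purge_cache -> escrow_policy), contraposes to O(¬escrow_policy -> purge_cache); with O(¬escrow_policy) we get O(purge_cache).
So O(purge_cache) holds — purge_cache is obligatory. None of the other listed options is made obligatory by any chain of premises.

purge_cache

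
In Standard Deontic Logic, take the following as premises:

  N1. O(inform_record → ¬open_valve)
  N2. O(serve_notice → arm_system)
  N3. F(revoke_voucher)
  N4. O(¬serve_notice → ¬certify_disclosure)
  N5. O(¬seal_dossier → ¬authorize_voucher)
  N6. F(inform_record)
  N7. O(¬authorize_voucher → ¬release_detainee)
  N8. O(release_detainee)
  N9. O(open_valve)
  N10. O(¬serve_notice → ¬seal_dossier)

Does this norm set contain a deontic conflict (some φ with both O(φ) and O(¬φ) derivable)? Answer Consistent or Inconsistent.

Consistent

Premise 1 is O(inform_record → ¬open_valve), but O(inform_record) is not derivable from the premises, so it does not yield O(¬open_valve).
So O(¬open_valve) is not derivable, and the apparent clash with O(open_valve) does not arise.
A world satisfying every obligation exists (e.g. arm_system=true, authorize_voucher=true, certify_disclosure=false, inform_record=false, open_valve=true, release_detainee=true, revoke_voucher=false, seal_dossier=true, serve_notice=true); no atom is both obligatory and forbidden, so the set is consistent.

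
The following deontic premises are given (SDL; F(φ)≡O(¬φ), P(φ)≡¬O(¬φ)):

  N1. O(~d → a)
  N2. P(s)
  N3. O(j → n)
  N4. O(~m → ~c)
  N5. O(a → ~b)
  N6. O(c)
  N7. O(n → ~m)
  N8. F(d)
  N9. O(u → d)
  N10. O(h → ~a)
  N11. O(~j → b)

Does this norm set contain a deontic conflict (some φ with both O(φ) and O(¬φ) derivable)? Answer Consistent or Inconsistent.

Premise 6 gives O(c).
Premise 4, O(~m → ~c), contraposes to O(c → m); with O(c) we get O(m).
The contrapositive of premise 7 (O(n → ~m)) is O(m → ~n), and O(m) is already established, so O(~n).
Premise 3 is O(j → n); contrapositively O(~n → ~j). Since O(~n) holds, K gives O(~j).
Premise 11 is O(~j → b); since O(~j), deontic closure gives O(b).
Premise 5, O(a → ~b), contraposes to O(b → ~a); with O(b) we get O(~a).
Premise 1 is O(~d → a); contrapositively O(~a → d). Since O(~a) holds, K gives O(d).
However, F(d) at premise 8 amounts to O(~d).
We now have both O(d) and O(~d) — d is simultaneously obligatory and forbidden, violating the D-axiom.

Inconsistent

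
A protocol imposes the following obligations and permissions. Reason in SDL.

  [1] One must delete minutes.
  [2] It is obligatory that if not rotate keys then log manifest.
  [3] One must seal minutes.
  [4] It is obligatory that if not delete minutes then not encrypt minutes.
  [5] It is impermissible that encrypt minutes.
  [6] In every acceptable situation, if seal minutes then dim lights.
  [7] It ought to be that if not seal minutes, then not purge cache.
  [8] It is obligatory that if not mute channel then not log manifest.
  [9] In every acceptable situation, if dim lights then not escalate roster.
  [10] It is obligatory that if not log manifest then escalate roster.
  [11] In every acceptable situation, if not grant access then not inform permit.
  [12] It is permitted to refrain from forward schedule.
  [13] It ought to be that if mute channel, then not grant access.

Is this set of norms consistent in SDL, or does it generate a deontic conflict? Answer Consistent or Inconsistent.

Premise 4 is O(¬delete_minutes → ¬encrypt_minutes); even if O(¬encrypt_minutes) held, inferring O(¬delete_minutes) would be affirming the consequent — invalid.
So O(¬delete_minutes) is not derivable, and the apparent clash with O(delete_minutes) does not arise.
A world satisfying every obligation exists (e.g. delete_minutes=true, dim_lights=true, encrypt_minutes=false, escalate_roster=false, forward_schedule=false, grant_access=false, inform_permit=false, log_manifest=true, mute_channel=true, purge_cache=false, rotate_keys=false, seal_minutes=true); no atom is both obligatory and forbidden, so the set is consistent.

Consistent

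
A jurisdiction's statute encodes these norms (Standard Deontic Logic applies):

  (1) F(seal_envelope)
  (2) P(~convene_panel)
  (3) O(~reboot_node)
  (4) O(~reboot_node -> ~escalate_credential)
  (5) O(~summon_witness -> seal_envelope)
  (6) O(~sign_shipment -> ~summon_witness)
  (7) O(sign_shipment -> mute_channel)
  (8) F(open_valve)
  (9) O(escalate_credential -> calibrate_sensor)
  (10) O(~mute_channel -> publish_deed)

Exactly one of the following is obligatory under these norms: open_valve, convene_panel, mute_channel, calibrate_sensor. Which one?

mute_channel

F(seal_envelope) at premise 1 means O(~seal_envelope).
Premise 5, O(~summon_witness -> seal_envelope), contraposes to O(~seal_envelope -> summon_witness); with O(~seal_envelope) we get O(summon_witness).
The contrapositive of premise 6 (O(~sign_shipment -> ~summon_witness)) is O(summon_witness -> sign_shipment), and O(summon_witness) is already established, so O(sign_shipment).
Premise 7 is O(sign_shipment -> mute_channel); since O(sign_shipment), deontic closure gives O(mute_channel).
So O(mute_channel) holds — mute_channel is obligatory. None of the other listed options is made obligatory by any chain of premises.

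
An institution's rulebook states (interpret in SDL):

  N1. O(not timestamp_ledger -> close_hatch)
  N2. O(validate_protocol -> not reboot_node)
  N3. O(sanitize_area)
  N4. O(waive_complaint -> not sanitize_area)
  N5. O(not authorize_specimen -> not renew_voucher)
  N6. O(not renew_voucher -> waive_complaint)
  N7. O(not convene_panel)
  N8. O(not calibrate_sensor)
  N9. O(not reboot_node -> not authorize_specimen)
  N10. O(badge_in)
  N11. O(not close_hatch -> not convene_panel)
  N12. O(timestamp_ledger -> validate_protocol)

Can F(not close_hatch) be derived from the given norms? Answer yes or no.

Yes

From premise 3 we have O(sanitize_area).
Premise 4 is O(waive_complaint -> not sanitize_area); contrapositively O(sanitize_area -> not waive_complaint). Since O(sanitize_area) holds, K gives O(not waive_complaint).
The contrapositive of premise 6 (O(not renew_voucher -> waive_complaint)) is O(not waive_complaint -> renew_voucher), and O(not waive_complaint) is already established, so O(renew_voucher).
Premise 5, O(not authorize_specimen -> not renew_voucher), contraposes to O(renew_voucher -> authorize_specimen); with O(renew_voucher) we get O(authorize_specimen).
Premise 9 is O(not reboot_node -> not authorize_specimen); contrapositively O(authorize_specimen -> reboot_node). Since O(authorize_specimen) holds, K gives O(reboot_node).
The contrapositive of premise 2 (O(validate_protocol -> not reboot_node)) is O(reboot_node -> not validate_protocol), and O(reboot_node) is already established, so O(not validate_protocol).
Premise 12 is O(timestamp_ledger -> validate_protocol); contrapositively O(not validate_protocol -> not timestamp_ledger). Since O(not validate_protocol) holds, K gives O(not timestamp_ledger).
Applying K to premise 1 (O(not timestamp_ledger -> close_hatch)) and O(not timestamp_ledger) yields O(close_hatch).
Premises 7, 8, 10, 11 do not contribute to this derivation.
So O(close_hatch) holds, i.e. F(not close_hatch). The claim follows.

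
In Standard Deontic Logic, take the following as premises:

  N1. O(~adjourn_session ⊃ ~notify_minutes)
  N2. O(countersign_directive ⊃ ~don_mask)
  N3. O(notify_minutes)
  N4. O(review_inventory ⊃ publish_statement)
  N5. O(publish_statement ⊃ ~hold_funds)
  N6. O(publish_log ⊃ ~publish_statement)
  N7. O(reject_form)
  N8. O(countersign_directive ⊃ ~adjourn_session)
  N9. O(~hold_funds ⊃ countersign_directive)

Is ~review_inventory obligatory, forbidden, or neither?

Obligatory

Premise 3 gives O(notify_minutes).
Premise 1, O(~adjourn_session ⊃ ~notify_minutes), contraposes to O(notify_minutes ⊃ adjourn_session); with O(notify_minutes) we get O(adjourn_session).
Premise 8, O(countersign_directive ⊃ ~adjourn_session), contraposes to O(adjourn_session ⊃ ~countersign_directive); with O(adjourn_session) we get O(~countersign_directive).
Premise 9, O(~hold_funds ⊃ countersign_directive), contraposes to O(~countersign_directive ⊃ hold_funds); with O(~countersign_directive) we get O(hold_funds).
The contrapositive of premise 5 (O(publish_statement ⊃ ~hold_funds)) is O(hold_funds ⊃ ~publish_statement), and O(hold_funds) is already established, so O(~publish_statement).
Premise 4, O(review_inventory ⊃ publish_statement), contraposes to O(~publish_statement ⊃ ~review_inventory); with O(~publish_statement) we get O(~review_inventory).
Premises 2, 6, 7 do not contribute to this derivation.
Hence ~review_inventory is obligatory.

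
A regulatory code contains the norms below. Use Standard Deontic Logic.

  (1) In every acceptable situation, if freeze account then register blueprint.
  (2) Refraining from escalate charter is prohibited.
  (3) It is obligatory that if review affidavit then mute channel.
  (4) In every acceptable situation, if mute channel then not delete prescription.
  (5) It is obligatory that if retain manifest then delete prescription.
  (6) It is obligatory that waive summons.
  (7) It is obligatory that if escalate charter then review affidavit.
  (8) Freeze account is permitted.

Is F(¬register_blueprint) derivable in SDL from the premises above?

Premise 1 is O(freeze_account → register_blueprint), but O(freeze_account) is not derivable from the premises (the permission P(freeze_account) asserts only ¬O(¬freeze_account), not O(freeze_account)), so it does not yield O(register_blueprint).
No other premise forces O(register_blueprint). An ideal world satisfying every premise can still have ¬register_blueprint true, so F(¬register_blueprint) is not derivable.

No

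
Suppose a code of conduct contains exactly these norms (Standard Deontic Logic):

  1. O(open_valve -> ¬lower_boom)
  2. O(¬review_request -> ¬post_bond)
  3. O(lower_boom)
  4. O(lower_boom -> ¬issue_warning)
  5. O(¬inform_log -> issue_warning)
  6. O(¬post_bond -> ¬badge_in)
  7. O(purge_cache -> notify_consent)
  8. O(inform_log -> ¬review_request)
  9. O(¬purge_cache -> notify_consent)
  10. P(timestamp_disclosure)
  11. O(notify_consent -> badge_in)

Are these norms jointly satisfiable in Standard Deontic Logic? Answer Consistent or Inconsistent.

Premises 9 and 7 are O(¬purge_cache -> notify_consent) and O(purge_cache -> notify_consent); every ideal world satisfies ¬purge_cache or purge_cache, so in either case notify_consent holds — hence O(notify_consent).
Applying K to premise 11 (O(notify_consent -> badge_in)) and O(notify_consent) yields O(badge_in).
Premise 6 is O(¬post_bond -> ¬badge_in); contrapositively O(badge_in -> post_bond). Since O(badge_in) holds, K gives O(post_bond).
The contrapositive of premise 2 (O(¬review_request -> ¬post_bond)) is O(post_bond -> review_request), and O(post_bond) is already established, so O(review_request).
Premise 8 is O(inform_log -> ¬review_request); contrapositively O(review_request -> ¬inform_log). Since O(review_request) holds, K gives O(¬inform_log).
Applying K to premise 5 (O(¬inform_log -> issue_warning)) and O(¬inform_log) yields O(issue_warning).
Premise 4 is O(lower_boom -> ¬issue_warning); contrapositively O(issue_warning -> ¬lower_boom). Since O(issue_warning) holds, K gives O(¬lower_boom).
But premise 3 directly asserts O(lower_boom).
We now have both O(¬lower_boom) and O(lower_boom) — lower_boom is simultaneously obligatory and forbidden, violating the D-axiom.

Inconsistent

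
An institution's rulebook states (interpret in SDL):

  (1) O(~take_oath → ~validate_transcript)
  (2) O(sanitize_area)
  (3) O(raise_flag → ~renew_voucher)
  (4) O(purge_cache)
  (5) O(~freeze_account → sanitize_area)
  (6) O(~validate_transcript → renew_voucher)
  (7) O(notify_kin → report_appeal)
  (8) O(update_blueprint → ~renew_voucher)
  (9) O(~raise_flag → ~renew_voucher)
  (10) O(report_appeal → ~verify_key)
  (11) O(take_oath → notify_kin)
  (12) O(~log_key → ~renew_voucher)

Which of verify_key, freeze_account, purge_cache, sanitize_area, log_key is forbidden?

verify_key

By case analysis on ~raise_flag: premise 9 gives O(~raise_flag → ~renew_voucher) and premise 3 gives O(raise_flag → ~renew_voucher), so O(~renew_voucher) either way.
Premise 6 is O(~validate_transcript → renew_voucher); contrapositively O(~renew_voucher → validate_transcript). Since O(~renew_voucher) holds, K gives O(validate_transcript).
Premise 1 is O(~take_oath → ~validate_transcript); contrapositively O(validate_transcript → take_oath). Since O(validate_transcript) holds, K gives O(take_oath).
Applying K to premise 11 (O(take_oath → notify_kin)) and O(take_oath) yields O(notify_kin).
From O(notify_kin) and premise 7, O(notify_kin → report_appeal), we obtain O(report_appeal).
From O(report_appeal) and premise 10, O(report_appeal → ~verify_key), we obtain O(~verify_key).
So O(~verify_key) holds, i.e. verify_key is forbidden. None of the other listed options is forbidden under the premises.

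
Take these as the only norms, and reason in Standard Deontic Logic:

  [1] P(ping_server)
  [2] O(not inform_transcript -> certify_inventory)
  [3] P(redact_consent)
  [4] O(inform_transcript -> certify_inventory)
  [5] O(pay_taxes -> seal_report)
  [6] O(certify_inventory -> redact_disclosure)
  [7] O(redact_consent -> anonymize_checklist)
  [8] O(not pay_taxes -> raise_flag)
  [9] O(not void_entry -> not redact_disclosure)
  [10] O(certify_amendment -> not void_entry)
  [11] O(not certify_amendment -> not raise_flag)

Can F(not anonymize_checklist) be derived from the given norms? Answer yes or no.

Premise 7 is O(redact_consent -> anonymize_checklist), but O(redact_consent) is not derivable from the premises (the permission P(redact_consent) asserts only not O(not redact_consent), not O(redact_consent)), so it does not yield O(anonymize_checklist).
No other premise forces O(anonymize_checklist). An ideal world satisfying every premise can still have not anonymize_checklist true, so F(not anonymize_checklist) is not derivable.

No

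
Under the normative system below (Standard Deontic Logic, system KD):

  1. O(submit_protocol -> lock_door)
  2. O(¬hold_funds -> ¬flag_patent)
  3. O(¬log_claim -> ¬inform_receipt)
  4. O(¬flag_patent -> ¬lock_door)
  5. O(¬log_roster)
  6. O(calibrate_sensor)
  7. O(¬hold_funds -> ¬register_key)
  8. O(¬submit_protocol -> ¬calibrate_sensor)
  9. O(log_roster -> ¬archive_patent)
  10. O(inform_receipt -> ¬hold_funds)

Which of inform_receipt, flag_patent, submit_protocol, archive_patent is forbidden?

inform_receipt

From premise 6 we have O(calibrate_sensor).
The contrapositive of premise 8 (O(¬submit_protocol -> ¬calibrate_sensor)) is O(calibrate_sensor -> submit_protocol), and O(calibrate_sensor) is already established, so O(submit_protocol).
With premise 1, O(submit_protocol -> lock_door), the K-axiom yields O(lock_door).
The contrapositive of premise 4 (O(¬flag_patent -> ¬lock_door)) is O(lock_door -> flag_patent), and O(lock_door) is already established, so O(flag_patent).
Premise 2, O(¬hold_funds -> ¬flag_patent), contraposes to O(flag_patent -> hold_funds); with O(flag_patent) we get O(hold_funds).
The contrapositive of premise 10 (O(inform_receipt -> ¬hold_funds)) is O(hold_funds -> ¬inform_receipt), and O(hold_funds) is already established, so O(¬inform_receipt).
So O(¬inform_receipt) holds, i.e. inform_receipt is forbidden. None of the other listed options is forbidden under the premises.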